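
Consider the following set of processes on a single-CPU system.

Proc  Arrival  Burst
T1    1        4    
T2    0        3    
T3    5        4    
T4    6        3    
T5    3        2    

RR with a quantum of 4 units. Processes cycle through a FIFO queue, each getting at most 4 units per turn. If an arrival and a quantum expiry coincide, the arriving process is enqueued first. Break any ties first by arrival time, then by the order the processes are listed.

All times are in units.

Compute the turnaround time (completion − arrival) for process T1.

Timeline: | T2 0-3 | T1 3-7 | T5 7-9 | T3 9-13 | T4 13-16 |
Completion: T1=7  T2=3  T3=13  T4=16  T5=9
Turnaround (C−A): T1=6  T2=3  T3=8  T4=10  T5=6
Turnaround(T1) = completion − arrival = 7 − 1 = 6

6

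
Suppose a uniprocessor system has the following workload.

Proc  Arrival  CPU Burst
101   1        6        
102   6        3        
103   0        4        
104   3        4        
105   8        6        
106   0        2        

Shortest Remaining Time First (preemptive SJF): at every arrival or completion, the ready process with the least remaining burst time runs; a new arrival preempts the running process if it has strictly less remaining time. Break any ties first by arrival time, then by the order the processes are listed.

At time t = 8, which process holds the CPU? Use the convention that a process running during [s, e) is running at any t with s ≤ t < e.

Schedule: | 106 0-2 | 103 2-6 | 102 6-9 | 104 9-13 | 101 13-19 | 105 19-25 |
Completion: 101=19  102=9  103=6  104=13  105=25  106=2
Turnaround (C−A): 101=18  102=3  103=6  104=10  105=17  106=2

102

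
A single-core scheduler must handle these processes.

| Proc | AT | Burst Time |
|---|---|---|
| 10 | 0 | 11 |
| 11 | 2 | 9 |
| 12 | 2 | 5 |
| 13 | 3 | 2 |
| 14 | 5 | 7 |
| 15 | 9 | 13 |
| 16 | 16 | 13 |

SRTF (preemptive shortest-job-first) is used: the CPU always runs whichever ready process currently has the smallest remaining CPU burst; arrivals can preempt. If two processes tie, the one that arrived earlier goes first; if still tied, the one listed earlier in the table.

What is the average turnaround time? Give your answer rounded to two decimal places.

Timeline: | 10 0-2 | 12 2-3 | 13 3-5 | 12 5-9 | 14 9-16 | 10 16-25 | 11 25-34 | 15 34-47 | 16 47-60 |
Completion: 10=25  11=34  12=9  13=5  14=16  15=47  16=60
Turnaround times: 10=25, 11=32, 12=7, 13=2, 14=11, 15=38, 16=44
Average turnaround = (25+32+7+2+11+38+44) / 7 = 159/7 = 22.71

22.71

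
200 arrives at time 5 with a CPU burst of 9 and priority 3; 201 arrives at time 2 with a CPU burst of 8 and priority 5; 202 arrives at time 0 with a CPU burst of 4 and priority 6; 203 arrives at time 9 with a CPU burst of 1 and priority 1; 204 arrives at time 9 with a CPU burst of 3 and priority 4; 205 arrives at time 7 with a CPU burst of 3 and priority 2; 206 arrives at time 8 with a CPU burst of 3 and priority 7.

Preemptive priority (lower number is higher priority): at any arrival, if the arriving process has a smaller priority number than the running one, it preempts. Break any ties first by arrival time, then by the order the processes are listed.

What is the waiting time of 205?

1

Schedule: | 202 0-2 | 201 2-5 | 200 5-7 | 205 7-9 | 203 9-10 | 205 10-11 | 200 11-18 | 204 18-21 | 201 21-26 | 202 26-28 | 206 28-31 |
Completion: 200=18  201=26  202=28  203=10  204=21  205=11  206=31
Turnaround (C−A): 200=13  201=24  202=28  203=1  204=12  205=4  206=23
Waiting(205) = turnaround − burst = 4 − 3 = 1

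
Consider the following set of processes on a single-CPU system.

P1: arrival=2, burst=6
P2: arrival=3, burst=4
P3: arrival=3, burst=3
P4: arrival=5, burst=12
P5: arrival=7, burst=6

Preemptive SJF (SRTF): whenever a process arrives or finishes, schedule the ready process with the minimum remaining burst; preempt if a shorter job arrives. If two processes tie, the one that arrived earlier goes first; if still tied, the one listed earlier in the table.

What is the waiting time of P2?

3

Timeline: | idle 0-2 | P1 2-3 | P3 3-6 | P2 6-10 | P1 10-15 | P5 15-21 | P4 21-33 |
Completion: P1=15  P2=10  P3=6  P4=33  P5=21
Waiting(P2) = turnaround − burst = 7 − 4 = 3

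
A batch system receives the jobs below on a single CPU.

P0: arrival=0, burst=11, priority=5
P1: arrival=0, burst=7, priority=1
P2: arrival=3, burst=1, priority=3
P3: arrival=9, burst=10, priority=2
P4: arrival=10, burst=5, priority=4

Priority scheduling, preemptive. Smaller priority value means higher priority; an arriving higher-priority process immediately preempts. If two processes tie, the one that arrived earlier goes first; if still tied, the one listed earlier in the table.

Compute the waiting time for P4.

9

Timeline: | P1 0-7 | P2 7-8 | P0 8-9 | P3 9-19 | P4 19-24 | P0 24-34 |
Completion: P0=34  P1=7  P2=8  P3=19  P4=24
Turnaround (C−A): P0=34  P1=7  P2=5  P3=10  P4=14
Waiting(P4) = turnaround − burst = 14 − 5 = 9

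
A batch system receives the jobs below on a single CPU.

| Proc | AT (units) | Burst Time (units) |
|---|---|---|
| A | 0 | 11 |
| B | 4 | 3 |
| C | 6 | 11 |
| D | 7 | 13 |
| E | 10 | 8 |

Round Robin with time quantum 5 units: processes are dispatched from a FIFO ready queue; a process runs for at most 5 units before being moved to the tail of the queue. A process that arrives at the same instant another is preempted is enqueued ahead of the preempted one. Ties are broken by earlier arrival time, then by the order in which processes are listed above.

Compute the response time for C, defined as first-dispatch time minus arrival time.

7

Gantt: | A 0-5 | B 5-8 | A 8-13 | C 13-18 | D 18-23 | E 23-28 | A 28-29 | C 29-34 | D 34-39 | E 39-42 | C 42-43 | D 43-46 |
Completion: A=29  B=8  C=43  D=46  E=42
Turnaround (C−A): A=29  B=4  C=37  D=39  E=32
Response(C) = first start − arrival = 13 − 6 = 7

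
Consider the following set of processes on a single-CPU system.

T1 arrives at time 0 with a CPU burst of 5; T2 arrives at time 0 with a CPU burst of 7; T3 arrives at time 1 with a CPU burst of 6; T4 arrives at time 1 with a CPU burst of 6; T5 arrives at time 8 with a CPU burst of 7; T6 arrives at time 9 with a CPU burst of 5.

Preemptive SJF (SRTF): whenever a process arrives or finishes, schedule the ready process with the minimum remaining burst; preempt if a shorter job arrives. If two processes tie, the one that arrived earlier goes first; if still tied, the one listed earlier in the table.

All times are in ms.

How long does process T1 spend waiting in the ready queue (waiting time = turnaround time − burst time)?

0

Schedule: | T1 0-5 | T3 5-11 | T6 11-16 | T4 16-22 | T2 22-29 | T5 29-36 |
Completion: T1=5  T2=29  T3=11  T4=22  T5=36  T6=16
Waiting(T1) = turnaround − burst = 5 − 5 = 0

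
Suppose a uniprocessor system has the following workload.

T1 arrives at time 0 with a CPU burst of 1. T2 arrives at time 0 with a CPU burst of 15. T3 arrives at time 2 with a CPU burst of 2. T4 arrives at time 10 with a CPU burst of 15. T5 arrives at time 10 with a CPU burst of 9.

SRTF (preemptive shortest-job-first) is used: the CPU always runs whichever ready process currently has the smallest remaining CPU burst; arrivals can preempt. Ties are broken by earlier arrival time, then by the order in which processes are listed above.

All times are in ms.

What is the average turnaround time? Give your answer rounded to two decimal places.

14.00

Gantt: | T1 0-1 | T2 1-2 | T3 2-4 | T2 4-18 | T5 18-27 | T4 27-42 |
Completion: T1=1  T2=18  T3=4  T4=42  T5=27
Turnaround (C−A): T1=1  T2=18  T3=2  T4=32  T5=17
Turnaround times: T1=1, T2=18, T3=2, T4=32, T5=17
Average turnaround = (1+18+2+32+17) / 5 = 70/5 = 14.00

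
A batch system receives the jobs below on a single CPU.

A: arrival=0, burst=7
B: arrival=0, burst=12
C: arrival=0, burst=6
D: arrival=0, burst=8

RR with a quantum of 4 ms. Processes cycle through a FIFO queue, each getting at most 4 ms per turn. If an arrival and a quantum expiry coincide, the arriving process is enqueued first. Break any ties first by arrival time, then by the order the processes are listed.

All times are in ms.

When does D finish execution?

29

Schedule: | A 0-4 | B 4-8 | C 8-12 | D 12-16 | A 16-19 | B 19-23 | C 23-25 | D 25-29 | B 29-33 |
Completion: A=19  B=33  C=25  D=29
Turnaround (C−A): A=19  B=33  C=25  D=29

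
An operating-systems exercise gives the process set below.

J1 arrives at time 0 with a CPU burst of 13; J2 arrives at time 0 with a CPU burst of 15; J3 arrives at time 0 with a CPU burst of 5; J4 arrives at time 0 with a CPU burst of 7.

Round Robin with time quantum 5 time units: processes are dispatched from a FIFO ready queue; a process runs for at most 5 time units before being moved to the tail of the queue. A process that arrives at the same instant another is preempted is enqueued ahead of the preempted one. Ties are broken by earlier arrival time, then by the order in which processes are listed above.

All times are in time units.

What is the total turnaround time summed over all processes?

Gantt: | J1 0-5 | J2 5-10 | J3 10-15 | J4 15-20 | J1 20-25 | J2 25-30 | J4 30-32 | J1 32-35 | J2 35-40 |
Completion: J1=35  J2=40  J3=15  J4=32
Turnaround = completion − arrival: J1=35, J2=40, J3=15, J4=32
Total turnaround = 35 + 40 + 15 + 32 = 122

122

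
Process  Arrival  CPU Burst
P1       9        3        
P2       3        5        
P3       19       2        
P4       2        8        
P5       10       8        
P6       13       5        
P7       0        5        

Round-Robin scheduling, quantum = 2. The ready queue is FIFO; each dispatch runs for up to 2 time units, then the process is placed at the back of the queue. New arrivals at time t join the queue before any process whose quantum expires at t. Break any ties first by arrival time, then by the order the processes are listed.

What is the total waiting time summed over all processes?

90

Schedule: | P7 0-2 | P4 2-4 | P7 4-6 | P2 6-8 | P4 8-10 | P7 10-11 | P2 11-13 | P1 13-15 | P5 15-17 | P4 17-19 | P6 19-21 | P2 21-22 | P1 22-23 | P5 23-25 | P3 25-27 | P4 27-29 | P6 29-31 | P5 31-33 | P6 33-34 | P5 34-36 |
Completion: P1=23  P2=22  P3=27  P4=29  P5=36  P6=34  P7=11
Waiting = turnaround − burst: P1=11, P2=14, P3=6, P4=19, P5=18, P6=16, P7=6
Total waiting = 11 + 14 + 6 + 19 + 18 + 16 + 6 = 90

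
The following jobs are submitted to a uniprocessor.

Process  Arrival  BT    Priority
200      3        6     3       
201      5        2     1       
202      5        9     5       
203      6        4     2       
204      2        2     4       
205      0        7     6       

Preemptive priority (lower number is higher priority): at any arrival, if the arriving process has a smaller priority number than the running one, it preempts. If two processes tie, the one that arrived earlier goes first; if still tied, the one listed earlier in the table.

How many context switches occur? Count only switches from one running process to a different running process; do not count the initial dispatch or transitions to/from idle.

Schedule: | 205 0-2 | 204 2-3 | 200 3-5 | 201 5-7 | 203 7-11 | 200 11-15 | 204 15-16 | 202 16-25 | 205 25-30 |
Completion: 200=15  201=7  202=25  203=11  204=16  205=30
Turnaround (C−A): 200=12  201=2  202=20  203=5  204=14  205=30

8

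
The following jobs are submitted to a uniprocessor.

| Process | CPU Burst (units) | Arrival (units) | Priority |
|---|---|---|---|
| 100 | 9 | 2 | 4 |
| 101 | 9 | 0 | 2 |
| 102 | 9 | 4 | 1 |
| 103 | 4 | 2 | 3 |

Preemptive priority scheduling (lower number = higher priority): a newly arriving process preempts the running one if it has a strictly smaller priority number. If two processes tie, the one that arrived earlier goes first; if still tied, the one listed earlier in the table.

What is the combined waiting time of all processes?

Timeline: | 101 0-4 | 102 4-13 | 101 13-18 | 103 18-22 | 100 22-31 |
Completion: 100=31  101=18  102=13  103=22
Turnaround (C−A): 100=29  101=18  102=9  103=20
Waiting = turnaround − burst: 100=20, 101=9, 102=0, 103=16
Total waiting = 20 + 9 + 0 + 16 = 45

45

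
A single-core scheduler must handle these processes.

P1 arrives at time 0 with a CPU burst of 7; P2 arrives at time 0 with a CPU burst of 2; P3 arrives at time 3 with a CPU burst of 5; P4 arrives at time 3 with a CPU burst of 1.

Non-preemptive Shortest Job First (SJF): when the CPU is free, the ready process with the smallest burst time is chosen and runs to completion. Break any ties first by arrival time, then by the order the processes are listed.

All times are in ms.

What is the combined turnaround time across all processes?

Schedule: | P2 0-2 | P1 2-9 | P4 9-10 | P3 10-15 |
Completion: P1=9  P2=2  P3=15  P4=10
Turnaround = completion − arrival: P1=9, P2=2, P3=12, P4=7
Total turnaround = 9 + 2 + 12 + 7 = 30

30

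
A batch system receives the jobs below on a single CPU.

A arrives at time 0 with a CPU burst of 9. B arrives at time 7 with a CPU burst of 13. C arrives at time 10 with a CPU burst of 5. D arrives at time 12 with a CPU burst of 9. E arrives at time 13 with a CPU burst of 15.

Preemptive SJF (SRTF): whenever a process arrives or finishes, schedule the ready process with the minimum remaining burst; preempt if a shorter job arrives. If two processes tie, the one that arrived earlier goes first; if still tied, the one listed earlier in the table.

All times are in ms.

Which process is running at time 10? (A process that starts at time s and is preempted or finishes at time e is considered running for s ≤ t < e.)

Timeline: | A 0-9 | B 9-10 | C 10-15 | D 15-24 | B 24-36 | E 36-51 |
Completion: A=9  B=36  C=15  D=24  E=51

C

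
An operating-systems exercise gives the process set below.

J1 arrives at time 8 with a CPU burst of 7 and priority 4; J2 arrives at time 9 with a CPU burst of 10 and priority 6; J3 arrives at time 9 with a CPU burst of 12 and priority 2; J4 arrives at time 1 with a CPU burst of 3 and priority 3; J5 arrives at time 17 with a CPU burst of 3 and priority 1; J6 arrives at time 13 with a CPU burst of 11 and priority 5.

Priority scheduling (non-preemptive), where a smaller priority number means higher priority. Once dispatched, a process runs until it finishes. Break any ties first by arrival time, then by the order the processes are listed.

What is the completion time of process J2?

51

Timeline: | idle 0-1 | J4 1-4 | idle 4-8 | J1 8-15 | J3 15-27 | J5 27-30 | J6 30-41 | J2 41-51 |
Completion: J1=15  J2=51  J3=27  J4=4  J5=30  J6=41
Turnaround (C−A): J1=7  J2=42  J3=18  J4=3  J5=13  J6=28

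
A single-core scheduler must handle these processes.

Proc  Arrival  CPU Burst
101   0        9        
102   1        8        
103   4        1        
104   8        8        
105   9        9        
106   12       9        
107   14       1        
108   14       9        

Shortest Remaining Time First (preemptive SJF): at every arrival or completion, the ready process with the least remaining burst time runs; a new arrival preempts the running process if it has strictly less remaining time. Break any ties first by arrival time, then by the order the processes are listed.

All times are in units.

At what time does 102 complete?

19

Schedule: | 101 0-4 | 103 4-5 | 101 5-10 | 102 10-14 | 107 14-15 | 102 15-19 | 104 19-27 | 105 27-36 | 106 36-45 | 108 45-54 |
Completion: 101=10  102=19  103=5  104=27  105=36  106=45  107=15  108=54
Turnaround (C−A): 101=10  102=18  103=1  104=19  105=27  106=33  107=1  108=40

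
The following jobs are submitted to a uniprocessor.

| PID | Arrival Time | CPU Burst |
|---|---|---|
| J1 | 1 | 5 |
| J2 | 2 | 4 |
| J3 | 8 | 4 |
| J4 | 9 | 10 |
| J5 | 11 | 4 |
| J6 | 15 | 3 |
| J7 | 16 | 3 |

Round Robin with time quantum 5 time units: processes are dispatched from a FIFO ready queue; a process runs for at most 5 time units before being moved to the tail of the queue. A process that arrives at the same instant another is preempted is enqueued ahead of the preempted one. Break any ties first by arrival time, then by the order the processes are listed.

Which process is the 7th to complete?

Gantt: | idle 0-1 | J1 1-6 | J2 6-10 | J3 10-14 | J4 14-19 | J5 19-23 | J6 23-26 | J7 26-29 | J4 29-34 |
Completion: J1=6  J2=10  J3=14  J4=34  J5=23  J6=26  J7=29
Turnaround (C−A): J1=5  J2=8  J3=6  J4=25  J5=12  J6=11  J7=13
Finish order: J1 → J2 → J3 → J5 → J6 → J7 → J4

J4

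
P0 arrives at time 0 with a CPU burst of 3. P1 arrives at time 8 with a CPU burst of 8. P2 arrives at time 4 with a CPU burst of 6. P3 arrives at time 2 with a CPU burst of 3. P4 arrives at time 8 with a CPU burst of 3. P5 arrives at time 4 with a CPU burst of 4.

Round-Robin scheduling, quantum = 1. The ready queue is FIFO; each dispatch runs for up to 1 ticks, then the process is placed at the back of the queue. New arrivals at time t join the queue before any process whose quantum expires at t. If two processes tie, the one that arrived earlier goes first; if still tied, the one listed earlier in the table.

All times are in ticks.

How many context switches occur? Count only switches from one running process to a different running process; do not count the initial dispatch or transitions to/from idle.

Timeline: | P0 0-2 | P3 2-3 | P0 3-4 | P3 4-5 | P2 5-6 | P5 6-7 | P3 7-8 | P2 8-9 | P5 9-10 | P1 10-11 | P4 11-12 | P2 12-13 | P5 13-14 | P1 14-15 | P4 15-16 | P2 16-17 | P5 17-18 | P1 18-19 | P4 19-20 | P2 20-21 | P1 21-22 | P2 22-23 | P1 23-27 |
Completion: P0=4  P1=27  P2=23  P3=8  P4=20  P5=18
Turnaround (C−A): P0=4  P1=19  P2=19  P3=6  P4=12  P5=14

22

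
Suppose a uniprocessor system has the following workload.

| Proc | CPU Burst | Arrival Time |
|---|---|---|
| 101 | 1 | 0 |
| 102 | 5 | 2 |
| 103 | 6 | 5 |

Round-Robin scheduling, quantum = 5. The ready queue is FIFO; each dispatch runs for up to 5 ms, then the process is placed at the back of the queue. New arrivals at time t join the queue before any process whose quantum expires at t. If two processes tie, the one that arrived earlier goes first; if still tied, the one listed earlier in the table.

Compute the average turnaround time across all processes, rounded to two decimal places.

Gantt: | 101 0-1 | idle 1-2 | 102 2-7 | 103 7-13 |
Completion: 101=1  102=7  103=13
Turnaround times: 101=1, 102=5, 103=8
Average turnaround = (1+5+8) / 3 = 14/3 = 4.67

4.67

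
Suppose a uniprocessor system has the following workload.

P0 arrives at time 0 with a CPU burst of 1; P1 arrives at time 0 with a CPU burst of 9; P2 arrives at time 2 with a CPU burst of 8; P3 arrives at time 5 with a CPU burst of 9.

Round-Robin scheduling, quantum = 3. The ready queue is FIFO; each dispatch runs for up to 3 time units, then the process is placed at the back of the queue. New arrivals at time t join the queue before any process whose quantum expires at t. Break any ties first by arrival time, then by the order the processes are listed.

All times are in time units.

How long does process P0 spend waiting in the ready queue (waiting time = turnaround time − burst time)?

Gantt: | P0 0-1 | P1 1-4 | P2 4-7 | P1 7-10 | P3 10-13 | P2 13-16 | P1 16-19 | P3 19-22 | P2 22-24 | P3 24-27 |
Completion: P0=1  P1=19  P2=24  P3=27
Turnaround (C−A): P0=1  P1=19  P2=22  P3=22
Waiting(P0) = turnaround − burst = 1 − 1 = 0

0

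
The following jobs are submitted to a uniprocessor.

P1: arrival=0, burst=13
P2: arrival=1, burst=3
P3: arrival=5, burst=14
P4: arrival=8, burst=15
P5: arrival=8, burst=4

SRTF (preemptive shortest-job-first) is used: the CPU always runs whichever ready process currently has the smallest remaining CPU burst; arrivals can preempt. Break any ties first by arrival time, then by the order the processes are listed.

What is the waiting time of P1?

Timeline: | P1 0-1 | P2 1-4 | P1 4-8 | P5 8-12 | P1 12-20 | P3 20-34 | P4 34-49 |
Completion: P1=20  P2=4  P3=34  P4=49  P5=12
Waiting(P1) = turnaround − burst = 20 − 13 = 7

7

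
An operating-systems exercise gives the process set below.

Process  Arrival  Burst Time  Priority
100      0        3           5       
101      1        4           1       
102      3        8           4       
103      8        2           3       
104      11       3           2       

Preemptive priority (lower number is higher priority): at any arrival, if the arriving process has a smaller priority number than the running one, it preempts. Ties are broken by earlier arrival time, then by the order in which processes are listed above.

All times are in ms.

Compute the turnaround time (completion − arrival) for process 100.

Timeline: | 100 0-1 | 101 1-5 | 102 5-8 | 103 8-10 | 102 10-11 | 104 11-14 | 102 14-18 | 100 18-20 |
Completion: 100=20  101=5  102=18  103=10  104=14
Turnaround (C−A): 100=20  101=4  102=15  103=2  104=3
Turnaround(100) = completion − arrival = 20 − 0 = 20

20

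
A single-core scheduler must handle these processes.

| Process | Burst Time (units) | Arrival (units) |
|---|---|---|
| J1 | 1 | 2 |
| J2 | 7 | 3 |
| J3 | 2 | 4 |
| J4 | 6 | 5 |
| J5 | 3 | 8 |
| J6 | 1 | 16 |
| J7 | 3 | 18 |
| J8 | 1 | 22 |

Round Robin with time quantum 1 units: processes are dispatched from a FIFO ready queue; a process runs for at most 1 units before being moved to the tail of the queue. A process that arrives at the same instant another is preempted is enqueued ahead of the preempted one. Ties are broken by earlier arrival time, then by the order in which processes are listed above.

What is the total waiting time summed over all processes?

Schedule: | idle 0-2 | J1 2-3 | J2 3-4 | J3 4-5 | J2 5-6 | J4 6-7 | J3 7-8 | J2 8-9 | J4 9-10 | J5 10-11 | J2 11-12 | J4 12-13 | J5 13-14 | J2 14-15 | J4 15-16 | J5 16-17 | J2 17-18 | J6 18-19 | J4 19-20 | J7 20-21 | J2 21-22 | J4 22-23 | J7 23-24 | J8 24-25 | J7 25-26 |
Completion: J1=3  J2=22  J3=8  J4=23  J5=17  J6=19  J7=26  J8=25
Turnaround (C−A): J1=1  J2=19  J3=4  J4=18  J5=9  J6=3  J7=8  J8=3
Waiting = turnaround − burst: J1=0, J2=12, J3=2, J4=12, J5=6, J6=2, J7=5, J8=2
Total waiting = 0 + 12 + 2 + 12 + 6 + 2 + 5 + 2 = 41

41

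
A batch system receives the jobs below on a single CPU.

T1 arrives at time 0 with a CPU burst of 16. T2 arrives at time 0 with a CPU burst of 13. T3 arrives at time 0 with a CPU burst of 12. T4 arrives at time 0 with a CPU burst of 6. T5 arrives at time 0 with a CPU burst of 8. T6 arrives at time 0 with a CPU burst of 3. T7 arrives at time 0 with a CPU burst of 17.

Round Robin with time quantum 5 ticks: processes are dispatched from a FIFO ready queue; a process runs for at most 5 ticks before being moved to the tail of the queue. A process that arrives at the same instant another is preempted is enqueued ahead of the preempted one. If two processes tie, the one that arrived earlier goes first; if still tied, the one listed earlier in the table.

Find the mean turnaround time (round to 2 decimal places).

58.43

Gantt: | T1 0-5 | T2 5-10 | T3 10-15 | T4 15-20 | T5 20-25 | T6 25-28 | T7 28-33 | T1 33-38 | T2 38-43 | T3 43-48 | T4 48-49 | T5 49-52 | T7 52-57 | T1 57-62 | T2 62-65 | T3 65-67 | T7 67-72 | T1 72-73 | T7 73-75 |
Completion: T1=73  T2=65  T3=67  T4=49  T5=52  T6=28  T7=75
Turnaround times: T1=73, T2=65, T3=67, T4=49, T5=52, T6=28, T7=75
Average turnaround = (73+65+67+49+52+28+75) / 7 = 409/7 = 58.43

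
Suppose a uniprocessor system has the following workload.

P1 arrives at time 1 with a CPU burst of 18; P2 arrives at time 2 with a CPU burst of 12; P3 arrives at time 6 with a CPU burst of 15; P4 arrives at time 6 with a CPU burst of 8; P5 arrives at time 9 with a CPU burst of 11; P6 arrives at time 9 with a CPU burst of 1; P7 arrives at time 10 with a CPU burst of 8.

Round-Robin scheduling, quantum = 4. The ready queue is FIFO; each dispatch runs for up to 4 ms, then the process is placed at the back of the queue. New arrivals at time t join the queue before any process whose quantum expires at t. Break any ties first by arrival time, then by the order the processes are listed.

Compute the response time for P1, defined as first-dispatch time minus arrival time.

0

Schedule: | idle 0-1 | P1 1-5 | P2 5-9 | P1 9-13 | P3 13-17 | P4 17-21 | P5 21-25 | P6 25-26 | P2 26-30 | P7 30-34 | P1 34-38 | P3 38-42 | P4 42-46 | P5 46-50 | P2 50-54 | P7 54-58 | P1 58-62 | P3 62-66 | P5 66-69 | P1 69-71 | P3 71-74 |
Completion: P1=71  P2=54  P3=74  P4=46  P5=69  P6=26  P7=58
Turnaround (C−A): P1=70  P2=52  P3=68  P4=40  P5=60  P6=17  P7=48
Response(P1) = first start − arrival = 1 − 1 = 0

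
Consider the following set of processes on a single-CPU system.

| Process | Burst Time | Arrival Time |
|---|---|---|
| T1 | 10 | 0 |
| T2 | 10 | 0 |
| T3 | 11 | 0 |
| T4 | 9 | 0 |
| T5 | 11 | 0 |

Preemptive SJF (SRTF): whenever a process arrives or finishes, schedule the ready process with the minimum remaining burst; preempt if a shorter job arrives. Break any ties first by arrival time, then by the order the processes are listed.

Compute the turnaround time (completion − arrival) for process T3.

40

Timeline: | T4 0-9 | T1 9-19 | T2 19-29 | T3 29-40 | T5 40-51 |
Completion: T1=19  T2=29  T3=40  T4=9  T5=51
Turnaround(T3) = completion − arrival = 40 − 0 = 40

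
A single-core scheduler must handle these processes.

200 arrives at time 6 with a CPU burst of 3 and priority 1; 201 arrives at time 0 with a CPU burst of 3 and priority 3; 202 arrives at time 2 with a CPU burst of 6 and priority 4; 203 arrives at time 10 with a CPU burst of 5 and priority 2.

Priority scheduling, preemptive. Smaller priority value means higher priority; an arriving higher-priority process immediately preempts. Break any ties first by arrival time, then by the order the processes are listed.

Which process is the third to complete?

203

Gantt: | 201 0-3 | 202 3-6 | 200 6-9 | 202 9-10 | 203 10-15 | 202 15-17 |
Completion: 200=9  201=3  202=17  203=15
Finish order: 201 → 200 → 203 → 202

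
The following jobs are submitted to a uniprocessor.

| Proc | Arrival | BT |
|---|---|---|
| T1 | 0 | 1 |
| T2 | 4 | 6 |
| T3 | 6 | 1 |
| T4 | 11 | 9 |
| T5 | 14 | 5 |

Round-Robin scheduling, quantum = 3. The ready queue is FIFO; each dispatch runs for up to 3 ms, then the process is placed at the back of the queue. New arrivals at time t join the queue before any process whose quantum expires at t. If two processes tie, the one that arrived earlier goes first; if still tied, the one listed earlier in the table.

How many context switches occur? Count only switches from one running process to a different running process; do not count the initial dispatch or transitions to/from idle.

7

Gantt: | T1 0-1 | idle 1-4 | T2 4-7 | T3 7-8 | T2 8-11 | T4 11-14 | T5 14-17 | T4 17-20 | T5 20-22 | T4 22-25 |
Completion: T1=1  T2=11  T3=8  T4=25  T5=22
Turnaround (C−A): T1=1  T2=7  T3=2  T4=14  T5=8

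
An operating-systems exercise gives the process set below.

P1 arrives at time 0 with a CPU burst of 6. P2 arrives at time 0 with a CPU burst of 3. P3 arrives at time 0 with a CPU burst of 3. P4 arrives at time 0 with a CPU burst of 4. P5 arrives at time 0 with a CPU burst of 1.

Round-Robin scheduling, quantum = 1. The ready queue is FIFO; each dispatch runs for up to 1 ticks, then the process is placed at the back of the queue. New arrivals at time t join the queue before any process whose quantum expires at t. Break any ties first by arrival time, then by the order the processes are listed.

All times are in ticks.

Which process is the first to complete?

P5

Gantt: | P1 0-1 | P2 1-2 | P3 2-3 | P4 3-4 | P5 4-5 | P1 5-6 | P2 6-7 | P3 7-8 | P4 8-9 | P1 9-10 | P2 10-11 | P3 11-12 | P4 12-13 | P1 13-14 | P4 14-15 | P1 15-17 |
Completion: P1=17  P2=11  P3=12  P4=15  P5=5
Turnaround (C−A): P1=17  P2=11  P3=12  P4=15  P5=5
Finish order: P5 → P2 → P3 → P4 → P1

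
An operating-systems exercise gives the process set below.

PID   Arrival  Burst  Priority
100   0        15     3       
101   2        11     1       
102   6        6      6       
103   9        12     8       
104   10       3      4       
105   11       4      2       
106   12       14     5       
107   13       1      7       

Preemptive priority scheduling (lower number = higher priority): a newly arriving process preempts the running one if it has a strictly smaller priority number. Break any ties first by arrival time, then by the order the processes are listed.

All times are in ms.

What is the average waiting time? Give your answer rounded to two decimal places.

Gantt: | 100 0-2 | 101 2-13 | 105 13-17 | 100 17-30 | 104 30-33 | 106 33-47 | 102 47-53 | 107 53-54 | 103 54-66 |
Completion: 100=30  101=13  102=53  103=66  104=33  105=17  106=47  107=54
Turnaround (C−A): 100=30  101=11  102=47  103=57  104=23  105=6  106=35  107=41
Waiting times: 100=15, 101=0, 102=41, 103=45, 104=20, 105=2, 106=21, 107=40
Average waiting = (15+0+41+45+20+2+21+40) / 8 = 184/8 = 23.00

23.00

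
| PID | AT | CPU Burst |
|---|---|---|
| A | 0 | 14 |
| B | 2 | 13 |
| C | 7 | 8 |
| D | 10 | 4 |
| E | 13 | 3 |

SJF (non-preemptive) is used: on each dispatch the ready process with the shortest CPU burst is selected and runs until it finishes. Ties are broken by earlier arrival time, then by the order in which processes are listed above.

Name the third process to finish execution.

D

Gantt: | A 0-14 | E 14-17 | D 17-21 | C 21-29 | B 29-42 |
Completion: A=14  B=42  C=29  D=21  E=17
Turnaround (C−A): A=14  B=40  C=22  D=11  E=4
Finish order: A → E → D → C → B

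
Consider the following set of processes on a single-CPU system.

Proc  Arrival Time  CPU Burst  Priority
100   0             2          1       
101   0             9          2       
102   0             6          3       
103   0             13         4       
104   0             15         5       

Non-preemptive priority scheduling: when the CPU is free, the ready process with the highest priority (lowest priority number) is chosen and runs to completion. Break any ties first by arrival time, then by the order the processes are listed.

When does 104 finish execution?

45

Gantt: | 100 0-2 | 101 2-11 | 102 11-17 | 103 17-30 | 104 30-45 |
Completion: 100=2  101=11  102=17  103=30  104=45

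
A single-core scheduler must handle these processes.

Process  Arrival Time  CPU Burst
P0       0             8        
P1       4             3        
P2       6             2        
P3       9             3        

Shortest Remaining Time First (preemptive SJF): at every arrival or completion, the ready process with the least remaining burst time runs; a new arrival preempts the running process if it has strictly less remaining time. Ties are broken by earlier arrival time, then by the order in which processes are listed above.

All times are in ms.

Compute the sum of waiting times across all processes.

9

Schedule: | P0 0-4 | P1 4-7 | P2 7-9 | P3 9-12 | P0 12-16 |
Completion: P0=16  P1=7  P2=9  P3=12
Turnaround (C−A): P0=16  P1=3  P2=3  P3=3
Waiting = turnaround − burst: P0=8, P1=0, P2=1, P3=0
Total waiting = 8 + 0 + 1 + 0 = 9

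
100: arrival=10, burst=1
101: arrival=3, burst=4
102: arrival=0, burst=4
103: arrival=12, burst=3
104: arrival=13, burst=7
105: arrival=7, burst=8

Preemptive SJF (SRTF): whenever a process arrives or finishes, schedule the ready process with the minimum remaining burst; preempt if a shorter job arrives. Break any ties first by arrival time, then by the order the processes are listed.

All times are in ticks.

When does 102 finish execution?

Schedule: | 102 0-4 | 101 4-8 | 105 8-10 | 100 10-11 | 105 11-12 | 103 12-15 | 105 15-20 | 104 20-27 |
Completion: 100=11  101=8  102=4  103=15  104=27  105=20
Turnaround (C−A): 100=1  101=5  102=4  103=3  104=14  105=13

4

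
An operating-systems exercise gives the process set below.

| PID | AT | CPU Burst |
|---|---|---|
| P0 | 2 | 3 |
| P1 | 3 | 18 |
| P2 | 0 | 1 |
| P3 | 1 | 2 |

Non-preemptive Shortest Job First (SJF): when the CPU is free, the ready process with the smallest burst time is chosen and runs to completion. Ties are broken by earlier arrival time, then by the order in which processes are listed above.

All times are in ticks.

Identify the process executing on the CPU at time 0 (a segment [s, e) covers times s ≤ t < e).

Gantt: | P2 0-1 | P3 1-3 | P0 3-6 | P1 6-24 |
Completion: P0=6  P1=24  P2=1  P3=3

P2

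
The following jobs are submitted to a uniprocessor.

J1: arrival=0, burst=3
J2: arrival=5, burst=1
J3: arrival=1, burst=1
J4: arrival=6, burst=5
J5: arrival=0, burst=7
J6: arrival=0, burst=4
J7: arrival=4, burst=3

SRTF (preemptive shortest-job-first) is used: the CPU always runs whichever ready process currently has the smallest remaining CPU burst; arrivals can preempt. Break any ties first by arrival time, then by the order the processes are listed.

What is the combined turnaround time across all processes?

57

Schedule: | J1 0-1 | J3 1-2 | J1 2-4 | J7 4-5 | J2 5-6 | J7 6-8 | J6 8-12 | J4 12-17 | J5 17-24 |
Completion: J1=4  J2=6  J3=2  J4=17  J5=24  J6=12  J7=8
Turnaround (C−A): J1=4  J2=1  J3=1  J4=11  J5=24  J6=12  J7=4
Turnaround = completion − arrival: J1=4, J2=1, J3=1, J4=11, J5=24, J6=12, J7=4
Total turnaround = 4 + 1 + 1 + 11 + 24 + 12 + 4 = 57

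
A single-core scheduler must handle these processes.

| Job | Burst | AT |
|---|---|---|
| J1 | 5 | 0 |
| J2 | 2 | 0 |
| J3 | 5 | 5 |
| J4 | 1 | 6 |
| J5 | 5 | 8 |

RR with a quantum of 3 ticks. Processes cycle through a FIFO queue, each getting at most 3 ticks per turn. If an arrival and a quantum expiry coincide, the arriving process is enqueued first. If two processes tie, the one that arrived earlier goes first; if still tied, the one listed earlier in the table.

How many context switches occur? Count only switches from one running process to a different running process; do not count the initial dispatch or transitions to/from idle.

7

Timeline: | J1 0-3 | J2 3-5 | J1 5-7 | J3 7-10 | J4 10-11 | J5 11-14 | J3 14-16 | J5 16-18 |
Completion: J1=7  J2=5  J3=16  J4=11  J5=18
Turnaround (C−A): J1=7  J2=5  J3=11  J4=5  J5=10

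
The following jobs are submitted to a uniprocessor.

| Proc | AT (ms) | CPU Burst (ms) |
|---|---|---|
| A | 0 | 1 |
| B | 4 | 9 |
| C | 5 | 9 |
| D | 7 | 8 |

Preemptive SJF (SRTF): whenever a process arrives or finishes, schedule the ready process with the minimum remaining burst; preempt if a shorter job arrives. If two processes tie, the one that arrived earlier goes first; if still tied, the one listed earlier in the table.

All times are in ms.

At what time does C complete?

Timeline: | A 0-1 | idle 1-4 | B 4-13 | D 13-21 | C 21-30 |
Completion: A=1  B=13  C=30  D=21
Turnaround (C−A): A=1  B=9  C=25  D=14

30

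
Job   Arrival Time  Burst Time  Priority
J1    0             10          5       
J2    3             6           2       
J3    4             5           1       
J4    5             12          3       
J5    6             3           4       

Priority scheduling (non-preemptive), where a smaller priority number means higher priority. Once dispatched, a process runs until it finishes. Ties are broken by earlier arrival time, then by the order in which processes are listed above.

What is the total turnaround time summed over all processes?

Timeline: | J1 0-10 | J3 10-15 | J2 15-21 | J4 21-33 | J5 33-36 |
Completion: J1=10  J2=21  J3=15  J4=33  J5=36
Turnaround (C−A): J1=10  J2=18  J3=11  J4=28  J5=30
Turnaround = completion − arrival: J1=10, J2=18, J3=11, J4=28, J5=30
Total turnaround = 10 + 18 + 11 + 28 + 30 = 97

97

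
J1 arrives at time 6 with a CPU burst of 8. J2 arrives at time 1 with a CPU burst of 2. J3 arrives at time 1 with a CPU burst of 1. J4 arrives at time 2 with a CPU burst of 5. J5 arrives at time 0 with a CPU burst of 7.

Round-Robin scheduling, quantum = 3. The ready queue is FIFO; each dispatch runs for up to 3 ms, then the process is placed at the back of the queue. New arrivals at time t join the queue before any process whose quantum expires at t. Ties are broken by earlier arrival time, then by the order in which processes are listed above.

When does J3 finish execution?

Schedule: | J5 0-3 | J2 3-5 | J3 5-6 | J4 6-9 | J5 9-12 | J1 12-15 | J4 15-17 | J5 17-18 | J1 18-23 |
Completion: J1=23  J2=5  J3=6  J4=17  J5=18
Turnaround (C−A): J1=17  J2=4  J3=5  J4=15  J5=18

6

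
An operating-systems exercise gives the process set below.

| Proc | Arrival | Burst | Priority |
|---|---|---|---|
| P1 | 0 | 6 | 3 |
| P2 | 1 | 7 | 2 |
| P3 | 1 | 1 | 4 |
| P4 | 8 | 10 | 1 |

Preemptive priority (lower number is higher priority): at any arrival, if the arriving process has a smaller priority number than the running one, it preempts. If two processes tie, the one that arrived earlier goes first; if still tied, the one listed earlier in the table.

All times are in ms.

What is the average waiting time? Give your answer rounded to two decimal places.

9.75

Timeline: | P1 0-1 | P2 1-8 | P4 8-18 | P1 18-23 | P3 23-24 |
Completion: P1=23  P2=8  P3=24  P4=18
Waiting times: P1=17, P2=0, P3=22, P4=0
Average waiting = (17+0+22+0) / 4 = 39/4 = 9.75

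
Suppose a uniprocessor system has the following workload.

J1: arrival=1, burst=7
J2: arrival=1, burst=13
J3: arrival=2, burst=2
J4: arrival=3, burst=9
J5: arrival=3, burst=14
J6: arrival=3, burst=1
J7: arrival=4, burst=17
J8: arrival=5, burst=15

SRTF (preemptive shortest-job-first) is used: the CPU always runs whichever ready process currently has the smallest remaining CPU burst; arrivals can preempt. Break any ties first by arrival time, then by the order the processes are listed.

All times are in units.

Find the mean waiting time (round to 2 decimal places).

20.13

Schedule: | idle 0-1 | J1 1-2 | J3 2-4 | J6 4-5 | J1 5-11 | J4 11-20 | J2 20-33 | J5 33-47 | J8 47-62 | J7 62-79 |
Completion: J1=11  J2=33  J3=4  J4=20  J5=47  J6=5  J7=79  J8=62
Turnaround (C−A): J1=10  J2=32  J3=2  J4=17  J5=44  J6=2  J7=75  J8=57
Waiting times: J1=3, J2=19, J3=0, J4=8, J5=30, J6=1, J7=58, J8=42
Average waiting = (3+19+0+8+30+1+58+42) / 8 = 161/8 = 20.13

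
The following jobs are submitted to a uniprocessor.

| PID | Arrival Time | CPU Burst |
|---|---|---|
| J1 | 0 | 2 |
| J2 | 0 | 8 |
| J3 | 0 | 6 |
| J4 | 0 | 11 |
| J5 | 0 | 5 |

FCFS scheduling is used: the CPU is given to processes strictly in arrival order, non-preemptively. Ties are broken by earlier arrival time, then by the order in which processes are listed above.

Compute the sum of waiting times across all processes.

55

Timeline: | J1 0-2 | J2 2-10 | J3 10-16 | J4 16-27 | J5 27-32 |
Completion: J1=2  J2=10  J3=16  J4=27  J5=32
Turnaround (C−A): J1=2  J2=10  J3=16  J4=27  J5=32
Waiting = turnaround − burst: J1=0, J2=2, J3=10, J4=16, J5=27
Total waiting = 0 + 2 + 10 + 16 + 27 = 55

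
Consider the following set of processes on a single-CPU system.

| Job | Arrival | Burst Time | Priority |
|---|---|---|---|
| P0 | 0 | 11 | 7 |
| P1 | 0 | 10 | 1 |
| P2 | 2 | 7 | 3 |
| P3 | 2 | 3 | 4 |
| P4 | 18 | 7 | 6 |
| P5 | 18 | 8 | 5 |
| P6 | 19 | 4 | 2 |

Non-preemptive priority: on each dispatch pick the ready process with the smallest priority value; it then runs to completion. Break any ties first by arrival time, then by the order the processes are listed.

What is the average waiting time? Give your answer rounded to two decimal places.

11.86

Timeline: | P1 0-10 | P2 10-17 | P3 17-20 | P6 20-24 | P5 24-32 | P4 32-39 | P0 39-50 |
Completion: P0=50  P1=10  P2=17  P3=20  P4=39  P5=32  P6=24
Turnaround (C−A): P0=50  P1=10  P2=15  P3=18  P4=21  P5=14  P6=5
Waiting times: P0=39, P1=0, P2=8, P3=15, P4=14, P5=6, P6=1
Average waiting = (39+0+8+15+14+6+1) / 7 = 83/7 = 11.86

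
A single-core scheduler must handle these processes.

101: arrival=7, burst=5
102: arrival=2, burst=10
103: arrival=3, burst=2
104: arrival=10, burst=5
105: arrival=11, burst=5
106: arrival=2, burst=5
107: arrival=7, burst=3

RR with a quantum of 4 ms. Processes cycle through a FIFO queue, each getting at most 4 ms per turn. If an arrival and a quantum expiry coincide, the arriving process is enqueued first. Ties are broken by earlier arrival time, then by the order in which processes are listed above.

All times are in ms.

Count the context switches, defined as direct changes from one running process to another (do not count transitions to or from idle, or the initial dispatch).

Timeline: | idle 0-2 | 102 2-6 | 106 6-10 | 103 10-12 | 102 12-16 | 101 16-20 | 107 20-23 | 104 23-27 | 106 27-28 | 105 28-32 | 102 32-34 | 101 34-35 | 104 35-36 | 105 36-37 |
Completion: 101=35  102=34  103=12  104=36  105=37  106=28  107=23
Turnaround (C−A): 101=28  102=32  103=9  104=26  105=26  106=26  107=16

12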